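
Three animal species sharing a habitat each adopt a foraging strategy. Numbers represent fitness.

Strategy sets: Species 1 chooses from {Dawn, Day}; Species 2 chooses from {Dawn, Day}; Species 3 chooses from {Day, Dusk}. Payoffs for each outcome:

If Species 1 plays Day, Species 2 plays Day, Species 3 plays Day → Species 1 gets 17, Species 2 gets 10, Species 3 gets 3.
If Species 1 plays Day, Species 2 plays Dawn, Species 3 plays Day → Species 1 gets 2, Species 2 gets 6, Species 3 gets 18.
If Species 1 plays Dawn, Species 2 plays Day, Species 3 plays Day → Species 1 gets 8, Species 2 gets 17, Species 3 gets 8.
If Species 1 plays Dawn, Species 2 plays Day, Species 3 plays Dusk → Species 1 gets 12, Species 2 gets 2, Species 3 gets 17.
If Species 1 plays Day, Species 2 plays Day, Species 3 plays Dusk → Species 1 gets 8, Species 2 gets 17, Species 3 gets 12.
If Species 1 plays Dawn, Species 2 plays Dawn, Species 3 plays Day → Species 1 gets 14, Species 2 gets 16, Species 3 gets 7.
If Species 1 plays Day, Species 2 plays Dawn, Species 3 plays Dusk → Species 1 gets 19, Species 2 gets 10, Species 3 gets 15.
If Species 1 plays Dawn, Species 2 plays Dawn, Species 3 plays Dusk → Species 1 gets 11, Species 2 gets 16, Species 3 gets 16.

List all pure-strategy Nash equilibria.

(Dawn, Dawn, Day): Species 2 can switch to Day (16 → 17). Not NE.
(Dawn, Dawn, Dusk): Species 1 can switch to Day (11 → 19). Not NE.
(Dawn, Day, Day): Species 1 can switch to Day (8 → 17). Not NE.
(Dawn, Day, Dusk): Species 2 can switch to Dawn (2 → 16). Not NE.
(Day, Dawn, Day): Species 1 can switch to Dawn (2 → 14). Not NE.
(Day, Dawn, Dusk): Species 2 can switch to Day (10 → 17). Not NE.
(Day, Day, Day): Species 3 can switch to Dusk (3 → 12). Not NE.
(Day, Day, Dusk): Species 1 can switch to Dawn (8 → 12). Not NE.

none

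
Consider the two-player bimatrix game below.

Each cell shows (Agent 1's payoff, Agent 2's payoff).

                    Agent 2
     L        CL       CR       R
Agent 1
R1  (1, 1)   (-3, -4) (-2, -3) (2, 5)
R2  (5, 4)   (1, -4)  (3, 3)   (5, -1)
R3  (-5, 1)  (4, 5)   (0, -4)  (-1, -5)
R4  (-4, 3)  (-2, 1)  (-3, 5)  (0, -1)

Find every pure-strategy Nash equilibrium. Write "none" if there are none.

The pure Nash equilibria are (R2, L) and (R3, CL).

Agent 1 against L: payoffs 1, 5, -5, -4 → best response R2.
Agent 1 against CL: payoffs -3, 1, 4, -2 → best response R3.
Agent 1 against CR: payoffs -2, 3, 0, -3 → best response R2.
Agent 1 against R: payoffs 2, 5, -1, 0 → best response R2.
Agent 2 against R1: payoffs 1, -4, -3, 5 → best response R.
Agent 2 against R2: payoffs 4, -4, 3, -1 → best response L.
Agent 2 against R3: payoffs 1, 5, -4, -5 → best response CL.
Agent 2 against R4: payoffs 3, 1, 5, -1 → best response CR.
Mutual best responses: (R2, L); (R3, CL).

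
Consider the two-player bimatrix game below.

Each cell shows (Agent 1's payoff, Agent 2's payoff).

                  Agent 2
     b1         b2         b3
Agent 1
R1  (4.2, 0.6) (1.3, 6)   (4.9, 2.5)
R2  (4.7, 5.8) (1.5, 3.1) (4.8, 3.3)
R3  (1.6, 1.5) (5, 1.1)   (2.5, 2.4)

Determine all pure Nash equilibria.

For each strategy profile, look for a profitable unilateral deviation.
(R1, b1): Agent 1 can switch to R2 (4.2 → 4.7). Not NE.
(R1, b2): Agent 1 can switch to R2 (1.3 → 1.5). Not NE.
(R1, b3): Agent 2 can switch to b2 (2.5 → 6). Not NE.
(R2, b1): Agent 1 gets 4.7, best alternative 4.2; Agent 2 gets 5.8, best alternative 3.3. No profitable deviation — NE.
(R2, b2): Agent 1 can switch to R3 (1.5 → 5). Not NE.
(R2, b3): Agent 1 can switch to R1 (4.8 → 4.9). Not NE.
(R3, b1): Agent 1 can switch to R1 (1.6 → 4.2). Not NE.
(The remaining 2 profiles each have a profitable deviation by the same check.)

Pure NE: (R2, b1)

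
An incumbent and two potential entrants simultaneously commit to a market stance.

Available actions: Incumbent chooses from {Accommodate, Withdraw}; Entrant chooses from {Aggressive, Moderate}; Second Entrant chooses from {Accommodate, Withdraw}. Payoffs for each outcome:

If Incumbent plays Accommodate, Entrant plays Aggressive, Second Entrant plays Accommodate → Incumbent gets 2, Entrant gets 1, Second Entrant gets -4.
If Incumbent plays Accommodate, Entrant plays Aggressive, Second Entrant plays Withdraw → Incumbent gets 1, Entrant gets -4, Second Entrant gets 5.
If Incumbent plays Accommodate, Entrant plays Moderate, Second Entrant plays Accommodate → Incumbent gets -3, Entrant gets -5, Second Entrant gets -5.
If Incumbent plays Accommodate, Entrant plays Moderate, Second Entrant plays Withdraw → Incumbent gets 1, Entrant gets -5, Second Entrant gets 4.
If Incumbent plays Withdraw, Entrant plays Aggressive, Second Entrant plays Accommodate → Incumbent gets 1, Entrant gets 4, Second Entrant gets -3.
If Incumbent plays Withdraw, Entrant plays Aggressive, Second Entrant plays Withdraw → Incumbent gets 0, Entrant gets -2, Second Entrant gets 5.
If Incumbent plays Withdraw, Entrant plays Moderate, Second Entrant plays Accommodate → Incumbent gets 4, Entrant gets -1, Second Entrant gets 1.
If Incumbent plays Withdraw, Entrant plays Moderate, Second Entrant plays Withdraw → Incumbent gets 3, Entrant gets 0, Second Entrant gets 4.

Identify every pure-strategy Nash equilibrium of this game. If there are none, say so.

The pure Nash equilibria are (Accommodate, Aggressive, Withdraw); (Withdraw, Moderate, Withdraw).

For each strategy profile, look for a profitable unilateral deviation.
(Accommodate, Aggressive, Accommodate): Second Entrant can switch to Withdraw (-4 → 5). Not NE.
(Accommodate, Aggressive, Withdraw): Incumbent gets 1, best alternative 0; Entrant gets -4, best alternative -5; Second Entrant gets 5, best alternative -4. No profitable deviation — NE.
(Accommodate, Moderate, Accommodate): Incumbent can switch to Withdraw (-3 → 4). Not NE.
(Accommodate, Moderate, Withdraw): Incumbent can switch to Withdraw (1 → 3). Not NE.
(Withdraw, Aggressive, Accommodate): Incumbent can switch to Accommodate (1 → 2). Not NE.
(Withdraw, Aggressive, Withdraw): Incumbent can switch to Accommodate (0 → 1). Not NE.
(Withdraw, Moderate, Accommodate): Entrant can switch to Aggressive (-1 → 4). Not NE.
(Withdraw, Moderate, Withdraw): Incumbent gets 3, best alternative 1; Entrant gets 0, best alternative -2; Second Entrant gets 4, best alternative 1. No profitable deviation — NE.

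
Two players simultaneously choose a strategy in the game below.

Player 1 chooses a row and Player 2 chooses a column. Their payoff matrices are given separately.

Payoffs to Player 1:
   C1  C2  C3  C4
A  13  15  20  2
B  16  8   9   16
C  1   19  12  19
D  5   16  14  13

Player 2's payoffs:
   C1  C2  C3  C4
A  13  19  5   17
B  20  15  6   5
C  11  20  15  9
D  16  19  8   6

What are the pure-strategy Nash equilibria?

Mark each player's best response to every combination of opponents' strategies; a profile where every player is best-responding is a pure Nash equilibrium.
Player 1 against C1: payoffs 13, 16, 1, 5 → best response B.
Player 1 against C2: payoffs 15, 8, 19, 16 → best response C.
Player 1 against C3: payoffs 20, 9, 12, 14 → best response A.
Player 1 against C4: payoffs 2, 16, 19, 13 → best response C.
Player 2 against A: payoffs 13, 19, 5, 17 → best response C2.
Player 2 against B: payoffs 20, 15, 6, 5 → best response C1.
Player 2 against C: payoffs 11, 20, 15, 9 → best response C2.
Player 2 against D: payoffs 16, 19, 8, 6 → best response C2.
Mutual best responses: (B, C1); (C, C2).

Pure-strategy Nash equilibria: (B, C1), (C, C2)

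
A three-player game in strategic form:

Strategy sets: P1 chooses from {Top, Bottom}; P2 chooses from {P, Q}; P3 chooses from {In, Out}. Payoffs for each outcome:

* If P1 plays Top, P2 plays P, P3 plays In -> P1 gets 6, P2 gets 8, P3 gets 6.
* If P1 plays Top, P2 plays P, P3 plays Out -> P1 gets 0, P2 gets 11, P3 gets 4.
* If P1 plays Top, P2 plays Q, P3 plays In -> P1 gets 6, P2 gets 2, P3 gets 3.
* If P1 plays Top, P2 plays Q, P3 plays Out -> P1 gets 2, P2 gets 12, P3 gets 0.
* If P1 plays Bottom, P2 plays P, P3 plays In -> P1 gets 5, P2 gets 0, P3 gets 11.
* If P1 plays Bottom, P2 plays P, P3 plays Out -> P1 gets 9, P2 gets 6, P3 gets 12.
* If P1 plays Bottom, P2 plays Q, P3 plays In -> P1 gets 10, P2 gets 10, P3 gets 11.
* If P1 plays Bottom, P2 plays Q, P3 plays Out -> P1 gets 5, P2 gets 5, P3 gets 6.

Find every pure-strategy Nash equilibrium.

Mark each player's best response to every combination of opponents' strategies; a profile where every player is best-responding is a pure Nash equilibrium.
P1 against (P, In): payoffs 6, 5 → best response Top.
P1 against (P, Out): payoffs 0, 9 → best response Bottom.
P1 against (Q, In): payoffs 6, 10 → best response Bottom.
P1 against (Q, Out): payoffs 2, 5 → best response Bottom.
P2 against (Top, In): payoffs 8, 2 → best response P.
P2 against (Top, Out): payoffs 11, 12 → best response Q.
P2 against (Bottom, In): payoffs 0, 10 → best response Q.
P2 against (Bottom, Out): payoffs 6, 5 → best response P.
P3 against (Top, P): payoffs 6, 4 → best response In.
P3 against (Top, Q): payoffs 3, 0 → best response In.
P3 against (Bottom, P): payoffs 11, 12 → best response Out.
P3 against (Bottom, Q): payoffs 11, 6 → best response In.
Mutual best responses: (Top, P, In); (Bottom, P, Out); (Bottom, Q, In).

The pure Nash equilibria are (Top, P, In), (Bottom, P, Out), (Bottom, Q, In).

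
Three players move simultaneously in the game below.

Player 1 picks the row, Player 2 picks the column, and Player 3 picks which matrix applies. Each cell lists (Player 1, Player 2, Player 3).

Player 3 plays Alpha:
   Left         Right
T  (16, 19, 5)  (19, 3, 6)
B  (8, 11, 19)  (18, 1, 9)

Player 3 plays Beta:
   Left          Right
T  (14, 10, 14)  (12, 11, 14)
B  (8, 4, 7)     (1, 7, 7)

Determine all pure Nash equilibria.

The unique pure-strategy Nash equilibrium is (T, Right, Beta).

Mark each player's best response to every combination of opponents' strategies; a profile where every player is best-responding is a pure Nash equilibrium.
Player 1 against (Left, Alpha): payoffs 16, 8 → best response T.
Player 1 against (Left, Beta): payoffs 14, 8 → best response T.
Player 1 against (Right, Alpha): payoffs 19, 18 → best response T.
Player 1 against (Right, Beta): payoffs 12, 1 → best response T.
Player 2 against (T, Alpha): payoffs 19, 3 → best response Left.
Player 2 against (T, Beta): payoffs 10, 11 → best response Right.
Player 2 against (B, Alpha): payoffs 11, 1 → best response Left.
Player 2 against (B, Beta): payoffs 4, 7 → best response Right.
Player 3 against (T, Left): payoffs 5, 14 → best response Beta.
Player 3 against (T, Right): payoffs 6, 14 → best response Beta.
Player 3 against (B, Left): payoffs 19, 7 → best response Alpha.
Player 3 against (B, Right): payoffs 9, 7 → best response Alpha.
Mutual best responses: (T, Right, Beta).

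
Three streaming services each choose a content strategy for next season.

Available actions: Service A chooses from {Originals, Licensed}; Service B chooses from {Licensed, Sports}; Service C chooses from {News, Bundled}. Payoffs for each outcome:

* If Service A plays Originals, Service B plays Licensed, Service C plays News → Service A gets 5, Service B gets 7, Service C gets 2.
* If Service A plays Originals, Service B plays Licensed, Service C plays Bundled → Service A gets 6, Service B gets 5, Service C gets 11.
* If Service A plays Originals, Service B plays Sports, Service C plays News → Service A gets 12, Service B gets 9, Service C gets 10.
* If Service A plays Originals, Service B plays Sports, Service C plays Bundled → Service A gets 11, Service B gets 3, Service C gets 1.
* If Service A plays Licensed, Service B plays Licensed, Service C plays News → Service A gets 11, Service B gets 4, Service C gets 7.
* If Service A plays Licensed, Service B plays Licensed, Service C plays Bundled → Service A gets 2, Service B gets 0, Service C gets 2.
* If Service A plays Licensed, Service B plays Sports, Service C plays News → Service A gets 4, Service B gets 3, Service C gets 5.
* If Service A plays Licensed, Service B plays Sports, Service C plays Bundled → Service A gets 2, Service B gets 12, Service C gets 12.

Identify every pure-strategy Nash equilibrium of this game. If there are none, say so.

Check each profile: it is a Nash equilibrium iff no player can strictly gain by switching unilaterally.
(Originals, Licensed, News): Service A can switch to Licensed (5 → 11). Not NE.
(Originals, Licensed, Bundled): Service A gets 6, best alternative 2; Service B gets 5, best alternative 3; Service C gets 11, best alternative 2. No profitable deviation — NE.
(Originals, Sports, News): Service A gets 12, best alternative 4; Service B gets 9, best alternative 7; Service C gets 10, best alternative 1. No profitable deviation — NE.
(Originals, Sports, Bundled): Service B can switch to Licensed (3 → 5). Not NE.
(Licensed, Licensed, News): Service A gets 11, best alternative 5; Service B gets 4, best alternative 3; Service C gets 7, best alternative 2. No profitable deviation — NE.
(Licensed, Licensed, Bundled): Service A can switch to Originals (2 → 6). Not NE.
(Licensed, Sports, News): Service A can switch to Originals (4 → 12). Not NE.
(Licensed, Sports, Bundled): Service A can switch to Originals (2 → 11). Not NE.

The pure Nash equilibria are (Originals, Licensed, Bundled) and (Originals, Sports, News) and (Licensed, Licensed, News).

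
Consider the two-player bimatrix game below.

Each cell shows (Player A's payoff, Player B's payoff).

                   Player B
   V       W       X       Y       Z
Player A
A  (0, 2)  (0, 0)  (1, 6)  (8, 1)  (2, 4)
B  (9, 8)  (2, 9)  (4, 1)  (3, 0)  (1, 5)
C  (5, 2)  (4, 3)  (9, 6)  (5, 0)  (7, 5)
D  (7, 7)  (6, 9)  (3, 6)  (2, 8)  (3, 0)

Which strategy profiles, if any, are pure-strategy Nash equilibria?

Check each profile: it is a Nash equilibrium iff no player can strictly gain by switching unilaterally.
(A, V): Player A can switch to B (0 → 9). Not NE.
(A, W): Player A can switch to B (0 → 2). Not NE.
(A, X): Player A can switch to B (1 → 4). Not NE.
(A, Y): Player B can switch to V (1 → 2). Not NE.
(A, Z): Player A can switch to C (2 → 7). Not NE.
(B, V): Player B can switch to W (8 → 9). Not NE.
(B, W): Player A can switch to C (2 → 4). Not NE.
(B, X): Player A can switch to C (4 → 9). Not NE.
(B, Y): Player A can switch to A (3 → 8). Not NE.
(B, Z): Player A can switch to A (1 → 2). Not NE.
(C, X): Player A gets 9, best alternative 4; Player B gets 6, best alternative 5. No profitable deviation — NE.
(D, W): Player A gets 6, best alternative 4; Player B gets 9, best alternative 8. No profitable deviation — NE.
(The remaining 8 profiles each have a profitable deviation by the same check.)

(C, X), (D, W)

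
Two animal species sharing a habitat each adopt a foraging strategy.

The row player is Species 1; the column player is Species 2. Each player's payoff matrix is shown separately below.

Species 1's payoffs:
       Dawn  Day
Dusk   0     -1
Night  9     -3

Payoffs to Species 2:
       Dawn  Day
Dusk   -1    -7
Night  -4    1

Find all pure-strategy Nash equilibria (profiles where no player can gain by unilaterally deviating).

none

(Dusk, Dawn): Species 1 can switch to Night (0 → 9). Not NE.
(Dusk, Day): Species 2 can switch to Dawn (-7 → -1). Not NE.
(Night, Dawn): Species 2 can switch to Day (-4 → 1). Not NE.
(Night, Day): Species 1 can switch to Dusk (-3 → -1). Not NE.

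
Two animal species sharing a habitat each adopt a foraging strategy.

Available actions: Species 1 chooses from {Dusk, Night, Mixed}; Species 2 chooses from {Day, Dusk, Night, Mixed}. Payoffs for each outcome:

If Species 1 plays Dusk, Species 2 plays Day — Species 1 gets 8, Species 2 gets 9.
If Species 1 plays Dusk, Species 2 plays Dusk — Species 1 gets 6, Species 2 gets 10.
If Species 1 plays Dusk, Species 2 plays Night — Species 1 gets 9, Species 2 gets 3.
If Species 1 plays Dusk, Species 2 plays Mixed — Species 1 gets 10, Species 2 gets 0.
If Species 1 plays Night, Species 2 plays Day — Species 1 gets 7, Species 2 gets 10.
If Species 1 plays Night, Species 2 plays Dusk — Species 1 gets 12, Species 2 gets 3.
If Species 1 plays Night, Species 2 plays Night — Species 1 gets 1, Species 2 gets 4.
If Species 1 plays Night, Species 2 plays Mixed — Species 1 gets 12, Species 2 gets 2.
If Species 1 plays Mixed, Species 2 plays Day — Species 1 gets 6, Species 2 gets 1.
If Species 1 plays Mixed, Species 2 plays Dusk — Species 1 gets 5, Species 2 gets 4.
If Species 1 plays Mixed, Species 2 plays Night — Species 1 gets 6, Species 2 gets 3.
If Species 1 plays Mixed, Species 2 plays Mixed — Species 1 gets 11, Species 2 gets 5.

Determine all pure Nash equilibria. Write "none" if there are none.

none

Species 1 against Day: payoffs 8, 7, 6 → best response Dusk.
Species 1 against Dusk: payoffs 6, 12, 5 → best response Night.
Species 1 against Night: payoffs 9, 1, 6 → best response Dusk.
Species 1 against Mixed: payoffs 10, 12, 11 → best response Night.
Species 2 against Dusk: payoffs 9, 10, 3, 0 → best response Dusk.
Species 2 against Night: payoffs 10, 3, 4, 2 → best response Day.
Species 2 against Mixed: payoffs 1, 4, 3, 5 → best response Mixed.
No profile is a mutual best response for all players.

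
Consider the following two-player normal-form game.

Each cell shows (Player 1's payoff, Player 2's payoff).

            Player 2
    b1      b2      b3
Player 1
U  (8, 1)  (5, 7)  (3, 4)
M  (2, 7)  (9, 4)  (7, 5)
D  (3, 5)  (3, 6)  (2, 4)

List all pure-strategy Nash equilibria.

Player 1 against b1: payoffs 8, 2, 3 → best response U.
Player 1 against b2: payoffs 5, 9, 3 → best response M.
Player 1 against b3: payoffs 3, 7, 2 → best response M.
Player 2 against U: payoffs 1, 7, 4 → best response b2.
Player 2 against M: payoffs 7, 4, 5 → best response b1.
Player 2 against D: payoffs 5, 6, 4 → best response b2.
No profile is a mutual best response for all players.

none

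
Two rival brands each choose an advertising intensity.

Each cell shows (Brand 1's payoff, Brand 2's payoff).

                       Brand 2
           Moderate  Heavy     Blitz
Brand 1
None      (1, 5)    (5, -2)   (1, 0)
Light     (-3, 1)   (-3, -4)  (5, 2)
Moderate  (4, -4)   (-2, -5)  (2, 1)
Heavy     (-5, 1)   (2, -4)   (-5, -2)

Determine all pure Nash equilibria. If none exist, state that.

Pure NE: (Light, Blitz)

Mark each player's best response to every combination of opponents' strategies; a profile where every player is best-responding is a pure Nash equilibrium.
Brand 1 against Moderate: payoffs 1, -3, 4, -5 → best response Moderate.
Brand 1 against Heavy: payoffs 5, -3, -2, 2 → best response None.
Brand 1 against Blitz: payoffs 1, 5, 2, -5 → best response Light.
Brand 2 against None: payoffs 5, -2, 0 → best response Moderate.
Brand 2 against Light: payoffs 1, -4, 2 → best response Blitz.
Brand 2 against Moderate: payoffs -4, -5, 1 → best response Blitz.
Brand 2 against Heavy: payoffs 1, -4, -2 → best response Moderate.
Mutual best responses: (Light, Blitz).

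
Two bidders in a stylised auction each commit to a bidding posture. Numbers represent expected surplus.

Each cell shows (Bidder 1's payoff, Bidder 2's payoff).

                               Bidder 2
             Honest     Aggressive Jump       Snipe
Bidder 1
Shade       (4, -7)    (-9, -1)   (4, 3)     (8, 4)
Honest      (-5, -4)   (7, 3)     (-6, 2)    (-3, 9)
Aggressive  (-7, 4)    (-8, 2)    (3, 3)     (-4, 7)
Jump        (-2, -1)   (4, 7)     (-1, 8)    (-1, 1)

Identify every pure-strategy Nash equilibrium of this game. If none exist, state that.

(Shade, Snipe)

(Shade, Honest): Bidder 2 can switch to Aggressive (-7 → -1). Not NE.
(Shade, Aggressive): Bidder 1 can switch to Honest (-9 → 7). Not NE.
(Shade, Jump): Bidder 2 can switch to Snipe (3 → 4). Not NE.
(Shade, Snipe): Bidder 1 gets 8, best alternative -1; Bidder 2 gets 4, best alternative 3. No profitable deviation — NE.
(Honest, Honest): Bidder 1 can switch to Shade (-5 → 4). Not NE.
(Honest, Aggressive): Bidder 2 can switch to Snipe (3 → 9). Not NE.
(Honest, Jump): Bidder 1 can switch to Shade (-6 → 4). Not NE.
(Honest, Snipe): Bidder 1 can switch to Shade (-3 → 8). Not NE.
(Aggressive, Honest): Bidder 1 can switch to Shade (-7 → 4). Not NE.
(Aggressive, Aggressive): Bidder 1 can switch to Honest (-8 → 7). Not NE.
(Aggressive, Jump): Bidder 1 can switch to Shade (3 → 4). Not NE.
(Aggressive, Snipe): Bidder 1 can switch to Shade (-4 → 8). Not NE.
(Jump, Honest): Bidder 1 can switch to Shade (-2 → 4). Not NE.
(The remaining 3 profiles each have a profitable deviation by the same check.)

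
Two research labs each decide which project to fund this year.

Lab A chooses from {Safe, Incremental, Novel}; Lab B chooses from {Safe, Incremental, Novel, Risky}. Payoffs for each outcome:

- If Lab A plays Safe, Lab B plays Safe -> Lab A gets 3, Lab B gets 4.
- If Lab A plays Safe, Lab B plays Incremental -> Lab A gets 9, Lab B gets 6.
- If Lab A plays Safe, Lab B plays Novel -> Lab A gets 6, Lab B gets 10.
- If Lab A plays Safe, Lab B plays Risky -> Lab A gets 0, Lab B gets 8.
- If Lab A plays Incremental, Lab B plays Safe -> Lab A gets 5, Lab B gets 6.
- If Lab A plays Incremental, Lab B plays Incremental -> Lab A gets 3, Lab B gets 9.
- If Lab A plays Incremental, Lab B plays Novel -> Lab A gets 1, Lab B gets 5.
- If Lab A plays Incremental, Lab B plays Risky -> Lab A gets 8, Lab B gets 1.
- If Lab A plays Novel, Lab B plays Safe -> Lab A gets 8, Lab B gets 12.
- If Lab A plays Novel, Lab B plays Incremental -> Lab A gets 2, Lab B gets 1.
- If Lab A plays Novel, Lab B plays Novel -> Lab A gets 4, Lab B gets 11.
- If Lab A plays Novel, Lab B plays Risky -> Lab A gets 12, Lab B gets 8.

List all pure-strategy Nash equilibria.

Pure-strategy Nash equilibria: (Safe, Novel) and (Novel, Safe)

For each player, find the best response to each opponent profile; mutual best responses are the pure NE.
Lab A against Safe: payoffs 3, 5, 8 → best response Novel.
Lab A against Incremental: payoffs 9, 3, 2 → best response Safe.
Lab A against Novel: payoffs 6, 1, 4 → best response Safe.
Lab A against Risky: payoffs 0, 8, 12 → best response Novel.
Lab B against Safe: payoffs 4, 6, 10, 8 → best response Novel.
Lab B against Incremental: payoffs 6, 9, 5, 1 → best response Incremental.
Lab B against Novel: payoffs 12, 1, 11, 8 → best response Safe.
Mutual best responses: (Safe, Novel); (Novel, Safe).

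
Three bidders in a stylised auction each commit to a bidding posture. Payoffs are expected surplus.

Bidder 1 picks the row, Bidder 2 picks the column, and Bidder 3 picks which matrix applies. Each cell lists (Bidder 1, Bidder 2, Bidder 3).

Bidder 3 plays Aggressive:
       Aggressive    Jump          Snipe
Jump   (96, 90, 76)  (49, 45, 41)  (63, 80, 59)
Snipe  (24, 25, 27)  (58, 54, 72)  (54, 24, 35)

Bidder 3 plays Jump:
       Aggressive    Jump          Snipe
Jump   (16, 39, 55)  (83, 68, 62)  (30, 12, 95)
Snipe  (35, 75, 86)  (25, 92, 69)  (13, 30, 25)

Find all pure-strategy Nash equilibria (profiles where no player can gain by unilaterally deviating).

Check each profile: it is a Nash equilibrium iff no player can strictly gain by switching unilaterally.
(Jump, Aggressive, Aggressive): Bidder 1 gets 96, best alternative 24; Bidder 2 gets 90, best alternative 80; Bidder 3 gets 76, best alternative 55. No profitable deviation — NE.
(Jump, Aggressive, Jump): Bidder 1 can switch to Snipe (16 → 35). Not NE.
(Jump, Jump, Aggressive): Bidder 1 can switch to Snipe (49 → 58). Not NE.
(Jump, Jump, Jump): Bidder 1 gets 83, best alternative 25; Bidder 2 gets 68, best alternative 39; Bidder 3 gets 62, best alternative 41. No profitable deviation — NE.
(Jump, Snipe, Aggressive): Bidder 2 can switch to Aggressive (80 → 90). Not NE.
(Jump, Snipe, Jump): Bidder 2 can switch to Aggressive (12 → 39). Not NE.
(Snipe, Aggressive, Aggressive): Bidder 1 can switch to Jump (24 → 96). Not NE.
(Snipe, Aggressive, Jump): Bidder 2 can switch to Jump (75 → 92). Not NE.
(Snipe, Jump, Aggressive): Bidder 1 gets 58, best alternative 49; Bidder 2 gets 54, best alternative 25; Bidder 3 gets 72, best alternative 69. No profitable deviation — NE.
(The remaining 3 profiles each have a profitable deviation by the same check.)

The pure Nash equilibria are (Jump, Aggressive, Aggressive) and (Jump, Jump, Jump) and (Snipe, Jump, Aggressive).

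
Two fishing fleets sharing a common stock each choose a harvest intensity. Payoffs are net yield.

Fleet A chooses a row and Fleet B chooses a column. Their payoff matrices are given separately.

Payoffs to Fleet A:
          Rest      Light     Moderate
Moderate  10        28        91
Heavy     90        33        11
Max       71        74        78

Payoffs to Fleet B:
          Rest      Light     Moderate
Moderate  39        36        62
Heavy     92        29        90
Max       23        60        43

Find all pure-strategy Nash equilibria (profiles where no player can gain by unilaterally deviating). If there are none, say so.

(Moderate, Moderate); (Heavy, Rest); (Max, Light)

Fleet A against Rest: payoffs 10, 90, 71 → best response Heavy.
Fleet A against Light: payoffs 28, 33, 74 → best response Max.
Fleet A against Moderate: payoffs 91, 11, 78 → best response Moderate.
Fleet B against Moderate: payoffs 39, 36, 62 → best response Moderate.
Fleet B against Heavy: payoffs 92, 29, 90 → best response Rest.
Fleet B against Max: payoffs 23, 60, 43 → best response Light.
Mutual best responses: (Moderate, Moderate); (Heavy, Rest); (Max, Light).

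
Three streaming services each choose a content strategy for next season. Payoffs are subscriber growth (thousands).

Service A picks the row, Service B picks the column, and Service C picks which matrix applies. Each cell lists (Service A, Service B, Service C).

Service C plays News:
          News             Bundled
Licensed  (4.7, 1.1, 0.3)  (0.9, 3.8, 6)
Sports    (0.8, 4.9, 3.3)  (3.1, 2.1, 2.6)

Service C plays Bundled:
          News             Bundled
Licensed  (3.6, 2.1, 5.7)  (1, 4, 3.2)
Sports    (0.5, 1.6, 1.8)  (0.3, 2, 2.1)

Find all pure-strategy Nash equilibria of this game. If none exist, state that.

Service A against (News, News): payoffs 4.7, 0.8 → best response Licensed.
Service A against (News, Bundled): payoffs 3.6, 0.5 → best response Licensed.
Service A against (Bundled, News): payoffs 0.9, 3.1 → best response Sports.
Service A against (Bundled, Bundled): payoffs 1, 0.3 → best response Licensed.
Service B against (Licensed, News): payoffs 1.1, 3.8 → best response Bundled.
Service B against (Licensed, Bundled): payoffs 2.1, 4 → best response Bundled.
Service B against (Sports, News): payoffs 4.9, 2.1 → best response News.
Service B against (Sports, Bundled): payoffs 1.6, 2 → best response Bundled.
Service C against (Licensed, News): payoffs 0.3, 5.7 → best response Bundled.
Service C against (Licensed, Bundled): payoffs 6, 3.2 → best response News.
Service C against (Sports, News): payoffs 3.3, 1.8 → best response News.
Service C against (Sports, Bundled): payoffs 2.6, 2.1 → best response News.
No profile is a mutual best response for all players.

This game has no pure Nash equilibrium.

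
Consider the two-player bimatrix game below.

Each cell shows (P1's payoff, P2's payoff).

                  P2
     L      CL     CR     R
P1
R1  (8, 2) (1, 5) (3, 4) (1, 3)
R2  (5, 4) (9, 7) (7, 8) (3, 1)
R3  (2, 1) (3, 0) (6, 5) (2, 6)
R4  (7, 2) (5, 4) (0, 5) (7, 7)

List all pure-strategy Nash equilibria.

Check each profile: it is a Nash equilibrium iff no player can strictly gain by switching unilaterally.
(R1, L): P2 can switch to CL (2 → 5). Not NE.
(R1, CL): P1 can switch to R2 (1 → 9). Not NE.
(R1, CR): P1 can switch to R2 (3 → 7). Not NE.
(R1, R): P1 can switch to R2 (1 → 3). Not NE.
(R2, L): P1 can switch to R1 (5 → 8). Not NE.
(R2, CL): P2 can switch to CR (7 → 8). Not NE.
(R2, CR): P1 gets 7, best alternative 6; P2 gets 8, best alternative 7. No profitable deviation — NE.
(R4, R): P1 gets 7, best alternative 3; P2 gets 7, best alternative 5. No profitable deviation — NE.
(The remaining 8 profiles each have a profitable deviation by the same check.)

Pure-strategy Nash equilibria: (R2, CR); (R4, R)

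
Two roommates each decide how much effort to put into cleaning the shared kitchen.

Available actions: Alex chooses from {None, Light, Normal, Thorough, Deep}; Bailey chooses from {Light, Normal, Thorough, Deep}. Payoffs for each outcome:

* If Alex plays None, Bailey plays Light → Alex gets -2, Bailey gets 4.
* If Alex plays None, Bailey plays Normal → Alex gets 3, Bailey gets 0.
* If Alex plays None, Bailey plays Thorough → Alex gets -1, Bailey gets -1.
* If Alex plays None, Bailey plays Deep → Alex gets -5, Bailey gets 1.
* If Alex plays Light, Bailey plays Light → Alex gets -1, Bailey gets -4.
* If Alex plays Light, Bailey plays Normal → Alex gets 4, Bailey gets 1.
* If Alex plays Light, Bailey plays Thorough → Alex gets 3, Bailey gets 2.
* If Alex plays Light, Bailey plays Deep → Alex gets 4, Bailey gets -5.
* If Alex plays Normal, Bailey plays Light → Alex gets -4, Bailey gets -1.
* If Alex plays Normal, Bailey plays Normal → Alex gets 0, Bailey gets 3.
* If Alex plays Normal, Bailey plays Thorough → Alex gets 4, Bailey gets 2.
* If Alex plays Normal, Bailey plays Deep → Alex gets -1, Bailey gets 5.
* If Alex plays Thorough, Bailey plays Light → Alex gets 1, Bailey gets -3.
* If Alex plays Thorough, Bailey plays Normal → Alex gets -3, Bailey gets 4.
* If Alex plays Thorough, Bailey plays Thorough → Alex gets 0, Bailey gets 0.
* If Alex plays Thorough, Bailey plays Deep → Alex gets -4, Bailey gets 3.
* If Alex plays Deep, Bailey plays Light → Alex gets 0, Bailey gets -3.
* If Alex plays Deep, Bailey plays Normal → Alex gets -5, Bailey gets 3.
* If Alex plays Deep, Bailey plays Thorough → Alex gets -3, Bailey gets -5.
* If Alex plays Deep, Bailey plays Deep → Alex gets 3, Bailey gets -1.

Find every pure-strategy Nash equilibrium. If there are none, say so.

No pure-strategy Nash equilibrium.

For each strategy profile, look for a profitable unilateral deviation.
(None, Light): Alex can switch to Light (-2 → -1). Not NE.
(None, Normal): Alex can switch to Light (3 → 4). Not NE.
(None, Thorough): Alex can switch to Light (-1 → 3). Not NE.
(None, Deep): Alex can switch to Light (-5 → 4). Not NE.
(Light, Light): Alex can switch to Thorough (-1 → 1). Not NE.
(Light, Normal): Bailey can switch to Thorough (1 → 2). Not NE.
(Light, Thorough): Alex can switch to Normal (3 → 4). Not NE.
(Light, Deep): Bailey can switch to Light (-5 → -4). Not NE.
(Normal, Light): Alex can switch to None (-4 → -2). Not NE.
(Normal, Normal): Alex can switch to None (0 → 3). Not NE.
(Normal, Thorough): Bailey can switch to Normal (2 → 3). Not NE.
(Normal, Deep): Alex can switch to Light (-1 → 4). Not NE.
(The remaining 8 profiles each have a profitable deviation by the same check.)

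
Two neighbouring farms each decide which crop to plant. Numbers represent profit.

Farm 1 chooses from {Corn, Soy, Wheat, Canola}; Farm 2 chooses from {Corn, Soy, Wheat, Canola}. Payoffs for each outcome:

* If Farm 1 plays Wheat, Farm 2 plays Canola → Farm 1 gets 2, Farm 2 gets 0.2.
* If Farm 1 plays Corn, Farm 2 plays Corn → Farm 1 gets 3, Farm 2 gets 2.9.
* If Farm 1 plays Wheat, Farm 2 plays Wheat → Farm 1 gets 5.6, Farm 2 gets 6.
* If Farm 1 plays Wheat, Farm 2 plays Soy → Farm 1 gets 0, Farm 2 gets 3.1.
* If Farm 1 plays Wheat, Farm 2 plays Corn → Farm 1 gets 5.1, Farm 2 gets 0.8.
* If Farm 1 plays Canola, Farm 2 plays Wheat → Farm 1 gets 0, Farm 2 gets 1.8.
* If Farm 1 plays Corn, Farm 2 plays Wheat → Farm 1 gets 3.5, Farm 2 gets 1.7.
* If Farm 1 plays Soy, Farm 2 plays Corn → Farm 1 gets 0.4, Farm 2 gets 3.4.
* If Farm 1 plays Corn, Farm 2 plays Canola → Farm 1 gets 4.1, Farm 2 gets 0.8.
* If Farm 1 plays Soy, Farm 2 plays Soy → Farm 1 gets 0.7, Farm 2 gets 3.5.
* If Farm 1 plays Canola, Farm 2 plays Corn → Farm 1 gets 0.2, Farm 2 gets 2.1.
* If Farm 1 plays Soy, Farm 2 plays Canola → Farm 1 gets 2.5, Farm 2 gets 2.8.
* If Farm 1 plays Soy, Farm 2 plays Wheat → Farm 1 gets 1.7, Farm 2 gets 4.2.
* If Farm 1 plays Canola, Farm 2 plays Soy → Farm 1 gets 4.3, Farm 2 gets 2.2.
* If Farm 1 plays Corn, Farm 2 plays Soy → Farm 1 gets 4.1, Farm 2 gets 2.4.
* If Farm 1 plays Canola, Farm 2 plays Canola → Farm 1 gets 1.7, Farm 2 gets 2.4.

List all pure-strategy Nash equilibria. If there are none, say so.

The unique pure-strategy Nash equilibrium is (Wheat, Wheat).

(Corn, Corn): Farm 1 can switch to Wheat (3 → 5.1). Not NE.
(Corn, Soy): Farm 1 can switch to Canola (4.1 → 4.3). Not NE.
(Corn, Wheat): Farm 1 can switch to Wheat (3.5 → 5.6). Not NE.
(Corn, Canola): Farm 2 can switch to Corn (0.8 → 2.9). Not NE.
(Soy, Corn): Farm 1 can switch to Corn (0.4 → 3). Not NE.
(Soy, Soy): Farm 1 can switch to Corn (0.7 → 4.1). Not NE.
(Soy, Wheat): Farm 1 can switch to Corn (1.7 → 3.5). Not NE.
(Soy, Canola): Farm 1 can switch to Corn (2.5 → 4.1). Not NE.
(Wheat, Corn): Farm 2 can switch to Soy (0.8 → 3.1). Not NE.
(Wheat, Soy): Farm 1 can switch to Corn (0 → 4.1). Not NE.
(Wheat, Wheat): Farm 1 gets 5.6, best alternative 3.5; Farm 2 gets 6, best alternative 3.1. No profitable deviation — NE.
(Wheat, Canola): Farm 1 can switch to Corn (2 → 4.1). Not NE.
(Canola, Corn): Farm 1 can switch to Corn (0.2 → 3). Not NE.
(The remaining 3 profiles each have a profitable deviation by the same check.)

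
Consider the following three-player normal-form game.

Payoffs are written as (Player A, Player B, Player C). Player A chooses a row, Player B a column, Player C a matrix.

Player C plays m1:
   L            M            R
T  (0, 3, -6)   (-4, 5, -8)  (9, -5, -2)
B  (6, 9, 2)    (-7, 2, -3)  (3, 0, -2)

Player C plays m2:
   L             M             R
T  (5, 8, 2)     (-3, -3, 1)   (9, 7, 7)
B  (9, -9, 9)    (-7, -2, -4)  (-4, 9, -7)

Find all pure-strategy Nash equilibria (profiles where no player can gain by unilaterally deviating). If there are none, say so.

(T, L, m1): Player A can switch to B (0 → 6). Not NE.
(T, L, m2): Player A can switch to B (5 → 9). Not NE.
(T, M, m1): Player C can switch to m2 (-8 → 1). Not NE.
(T, M, m2): Player B can switch to L (-3 → 8). Not NE.
(T, R, m1): Player B can switch to L (-5 → 3). Not NE.
(T, R, m2): Player B can switch to L (7 → 8). Not NE.
(B, L, m1): Player C can switch to m2 (2 → 9). Not NE.
(B, L, m2): Player B can switch to M (-9 → -2). Not NE.
(The remaining 4 profiles each have a profitable deviation by the same check.)

This game has no pure Nash equilibrium.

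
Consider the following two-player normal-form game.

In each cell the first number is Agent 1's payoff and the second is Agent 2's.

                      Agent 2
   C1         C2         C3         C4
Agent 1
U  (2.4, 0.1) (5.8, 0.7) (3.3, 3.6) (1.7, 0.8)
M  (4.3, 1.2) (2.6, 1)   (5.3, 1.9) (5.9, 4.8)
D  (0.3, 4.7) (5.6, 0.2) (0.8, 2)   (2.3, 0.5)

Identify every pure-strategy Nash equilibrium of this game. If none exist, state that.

Pure NE: (M, C4)

Check each profile: it is a Nash equilibrium iff no player can strictly gain by switching unilaterally.
(U, C1): Agent 1 can switch to M (2.4 → 4.3). Not NE.
(U, C2): Agent 2 can switch to C3 (0.7 → 3.6). Not NE.
(U, C3): Agent 1 can switch to M (3.3 → 5.3). Not NE.
(U, C4): Agent 1 can switch to M (1.7 → 5.9). Not NE.
(M, C1): Agent 2 can switch to C3 (1.2 → 1.9). Not NE.
(M, C2): Agent 1 can switch to U (2.6 → 5.8). Not NE.
(M, C3): Agent 2 can switch to C4 (1.9 → 4.8). Not NE.
(M, C4): Agent 1 gets 5.9, best alternative 2.3; Agent 2 gets 4.8, best alternative 1.9. No profitable deviation — NE.
(D, C1): Agent 1 can switch to U (0.3 → 2.4). Not NE.
(D, C2): Agent 1 can switch to U (5.6 → 5.8). Not NE.
(D, C3): Agent 1 can switch to U (0.8 → 3.3). Not NE.
(D, C4): Agent 1 can switch to M (2.3 → 5.9). Not NE.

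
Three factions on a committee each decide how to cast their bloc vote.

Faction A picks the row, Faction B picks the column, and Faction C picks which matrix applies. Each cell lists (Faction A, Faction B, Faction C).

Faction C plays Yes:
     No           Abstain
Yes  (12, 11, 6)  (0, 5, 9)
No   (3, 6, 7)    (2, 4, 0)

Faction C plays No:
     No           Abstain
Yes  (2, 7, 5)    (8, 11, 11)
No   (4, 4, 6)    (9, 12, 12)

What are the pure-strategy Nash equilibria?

(Yes, No, Yes) and (No, Abstain, No)

Faction A against (No, Yes): payoffs 12, 3 → best response Yes.
Faction A against (No, No): payoffs 2, 4 → best response No.
Faction A against (Abstain, Yes): payoffs 0, 2 → best response No.
Faction A against (Abstain, No): payoffs 8, 9 → best response No.
Faction B against (Yes, Yes): payoffs 11, 5 → best response No.
Faction B against (Yes, No): payoffs 7, 11 → best response Abstain.
Faction B against (No, Yes): payoffs 6, 4 → best response No.
Faction B against (No, No): payoffs 4, 12 → best response Abstain.
Faction C against (Yes, No): payoffs 6, 5 → best response Yes.
Faction C against (Yes, Abstain): payoffs 9, 11 → best response No.
Faction C against (No, No): payoffs 7, 6 → best response Yes.
Faction C against (No, Abstain): payoffs 0, 12 → best response No.
Mutual best responses: (Yes, No, Yes); (No, Abstain, No).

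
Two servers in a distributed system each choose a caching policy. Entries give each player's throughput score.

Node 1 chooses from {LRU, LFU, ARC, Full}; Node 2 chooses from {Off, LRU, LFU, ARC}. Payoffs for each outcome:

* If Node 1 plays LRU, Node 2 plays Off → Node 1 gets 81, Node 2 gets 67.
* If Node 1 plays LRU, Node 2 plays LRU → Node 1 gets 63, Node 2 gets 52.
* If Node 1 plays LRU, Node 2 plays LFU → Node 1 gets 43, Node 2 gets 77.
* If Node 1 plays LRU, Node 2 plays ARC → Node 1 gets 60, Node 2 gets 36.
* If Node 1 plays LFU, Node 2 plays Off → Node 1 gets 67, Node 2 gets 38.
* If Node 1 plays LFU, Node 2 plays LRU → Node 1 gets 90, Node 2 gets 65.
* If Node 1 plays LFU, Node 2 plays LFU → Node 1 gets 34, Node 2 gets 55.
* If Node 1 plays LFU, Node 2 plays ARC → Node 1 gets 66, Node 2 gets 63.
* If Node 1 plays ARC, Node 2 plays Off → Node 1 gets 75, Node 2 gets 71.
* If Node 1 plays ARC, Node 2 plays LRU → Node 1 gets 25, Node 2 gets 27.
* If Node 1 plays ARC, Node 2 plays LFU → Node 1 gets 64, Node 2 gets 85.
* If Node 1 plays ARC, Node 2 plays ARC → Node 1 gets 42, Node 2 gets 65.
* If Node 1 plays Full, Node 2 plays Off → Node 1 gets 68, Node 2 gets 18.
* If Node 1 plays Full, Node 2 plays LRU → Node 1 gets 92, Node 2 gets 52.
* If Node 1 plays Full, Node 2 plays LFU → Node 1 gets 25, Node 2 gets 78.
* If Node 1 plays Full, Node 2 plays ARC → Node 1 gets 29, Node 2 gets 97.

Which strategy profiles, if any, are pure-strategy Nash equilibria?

The unique pure-strategy Nash equilibrium is (ARC, LFU).

(LRU, Off): Node 2 can switch to LFU (67 → 77). Not NE.
(LRU, LRU): Node 1 can switch to LFU (63 → 90). Not NE.
(LRU, LFU): Node 1 can switch to ARC (43 → 64). Not NE.
(LRU, ARC): Node 1 can switch to LFU (60 → 66). Not NE.
(LFU, Off): Node 1 can switch to LRU (67 → 81). Not NE.
(LFU, LRU): Node 1 can switch to Full (90 → 92). Not NE.
(ARC, LFU): Node 1 gets 64, best alternative 43; Node 2 gets 85, best alternative 71. No profitable deviation — NE.
(The remaining 9 profiles each have a profitable deviation by the same check.)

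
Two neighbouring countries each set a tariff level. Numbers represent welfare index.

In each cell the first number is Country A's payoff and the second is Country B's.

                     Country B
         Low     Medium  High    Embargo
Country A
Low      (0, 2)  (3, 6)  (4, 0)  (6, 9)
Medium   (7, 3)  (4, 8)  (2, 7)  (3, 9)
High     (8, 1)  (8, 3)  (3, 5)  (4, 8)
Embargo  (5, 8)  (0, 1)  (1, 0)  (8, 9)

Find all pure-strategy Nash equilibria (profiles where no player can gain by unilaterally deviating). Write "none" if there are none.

(Embargo, Embargo)

(Low, Low): Country A can switch to Medium (0 → 7). Not NE.
(Low, Medium): Country A can switch to Medium (3 → 4). Not NE.
(Low, High): Country B can switch to Low (0 → 2). Not NE.
(Low, Embargo): Country A can switch to Embargo (6 → 8). Not NE.
(Medium, Low): Country A can switch to High (7 → 8). Not NE.
(Medium, Medium): Country A can switch to High (4 → 8). Not NE.
(Medium, High): Country A can switch to Low (2 → 4). Not NE.
(Medium, Embargo): Country A can switch to Low (3 → 6). Not NE.
(Embargo, Embargo): Country A gets 8, best alternative 6; Country B gets 9, best alternative 8. No profitable deviation — NE.
(The remaining 7 profiles each have a profitable deviation by the same check.)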